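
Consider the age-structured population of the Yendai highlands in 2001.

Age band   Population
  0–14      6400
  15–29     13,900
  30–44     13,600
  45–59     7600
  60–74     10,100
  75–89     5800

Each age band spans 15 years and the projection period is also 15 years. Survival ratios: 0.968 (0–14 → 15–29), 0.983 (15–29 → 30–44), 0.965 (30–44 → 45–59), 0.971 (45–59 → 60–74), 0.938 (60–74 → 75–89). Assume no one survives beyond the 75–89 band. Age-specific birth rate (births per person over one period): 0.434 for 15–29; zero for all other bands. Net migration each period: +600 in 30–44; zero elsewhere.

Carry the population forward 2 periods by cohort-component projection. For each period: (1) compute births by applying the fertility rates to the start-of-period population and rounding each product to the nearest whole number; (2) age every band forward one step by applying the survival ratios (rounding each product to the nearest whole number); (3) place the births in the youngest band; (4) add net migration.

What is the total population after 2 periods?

48649

(Groups numbered youngest = 1 to oldest = 6.)
[period 1]
Births: 13900 * 0.434 = 6033
Group 2: 6400 * 0.968 = 6195
Group 3: 13900 * 0.983 = 13664
Group 4: 13600 * 0.965 = 13124
Group 5: 7600 * 0.971 = 7380
Group 6: 10100 * 0.938 = 9474
Net migration: Group 3 + 600 → 14264
End of period: [6033, 6195, 14264, 13124, 7380, 9474]
[period 2]
Births: 6195 * 0.434 = 2689
Group 2: 6033 * 0.968 = 5840
Group 3: 6195 * 0.983 = 6090
Group 4: 14264 * 0.965 = 13765
Group 5: 13124 * 0.971 = 12743
Group 6: 7380 * 0.938 = 6922
Net migration: Group 3 + 600 → 6690
End of period: [2689, 5840, 6690, 13765, 12743, 6922]
Total after period 2: 2689 + 5840 + 6690 + 13765 + 12743 + 6922 = 48649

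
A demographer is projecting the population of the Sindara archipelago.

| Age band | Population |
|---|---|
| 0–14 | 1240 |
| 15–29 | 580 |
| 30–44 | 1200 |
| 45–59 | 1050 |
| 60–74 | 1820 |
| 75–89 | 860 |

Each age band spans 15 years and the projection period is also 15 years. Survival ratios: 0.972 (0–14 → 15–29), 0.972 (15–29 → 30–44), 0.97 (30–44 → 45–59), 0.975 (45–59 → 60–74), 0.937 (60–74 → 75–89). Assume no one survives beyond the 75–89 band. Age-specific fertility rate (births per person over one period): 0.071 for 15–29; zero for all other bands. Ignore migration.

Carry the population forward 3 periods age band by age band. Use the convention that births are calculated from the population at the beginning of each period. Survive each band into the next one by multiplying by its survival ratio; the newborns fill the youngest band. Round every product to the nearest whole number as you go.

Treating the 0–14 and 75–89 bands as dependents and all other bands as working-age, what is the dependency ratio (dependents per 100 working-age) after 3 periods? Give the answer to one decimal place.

[period 1]
Births: 580 × 0.071 = 41
15–29: 1240 × 0.972 = 1205
30–44: 580 × 0.972 = 564
45–59: 1200 × 0.97 = 1164
60–74: 1050 × 0.975 = 1024
75–89: 1820 × 0.937 = 1705
End of period: [41, 1205, 564, 1164, 1024, 1705]
[period 2]
Births: 1205 × 0.071 = 86
15–29: 41 × 0.972 = 40
30–44: 1205 × 0.972 = 1171
45–59: 564 × 0.97 = 547
60–74: 1164 × 0.975 = 1135
75–89: 1024 × 0.937 = 959
End of period: [86, 40, 1171, 547, 1135, 959]
[period 3]
Births: 40 × 0.071 = 3
15–29: 86 × 0.972 = 84
30–44: 40 × 0.972 = 39
45–59: 1171 × 0.97 = 1136
60–74: 547 × 0.975 = 533
75–89: 1135 × 0.937 = 1063
End of period: [3, 84, 39, 1136, 533, 1063]
Dependents (band 0–14 + band 75–89) = 3 + 1063 = 1066; working-age = 1792; ratio = 1066/1792 × 100 = 59.5

59.5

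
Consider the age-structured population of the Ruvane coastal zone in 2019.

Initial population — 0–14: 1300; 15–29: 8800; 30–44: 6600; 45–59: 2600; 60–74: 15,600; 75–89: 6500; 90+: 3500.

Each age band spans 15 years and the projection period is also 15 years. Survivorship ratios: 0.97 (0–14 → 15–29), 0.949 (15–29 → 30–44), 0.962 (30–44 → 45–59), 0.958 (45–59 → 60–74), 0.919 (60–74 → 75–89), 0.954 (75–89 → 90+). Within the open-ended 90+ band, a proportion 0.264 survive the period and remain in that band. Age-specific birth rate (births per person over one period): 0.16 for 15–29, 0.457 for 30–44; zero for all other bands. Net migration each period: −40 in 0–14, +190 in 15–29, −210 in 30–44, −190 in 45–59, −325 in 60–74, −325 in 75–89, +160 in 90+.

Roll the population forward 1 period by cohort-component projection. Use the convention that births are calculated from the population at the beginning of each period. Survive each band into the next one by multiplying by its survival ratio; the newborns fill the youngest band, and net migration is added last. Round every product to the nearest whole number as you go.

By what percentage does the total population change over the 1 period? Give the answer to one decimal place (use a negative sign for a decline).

-2.9

Period 1:
Births: 8800 × 0.16 = 1408  |  6600 × 0.457 = 3016 — total 4424
15–29: 1300 × 0.97 = 1261
30–44: 8800 × 0.949 = 8351
45–59: 6600 × 0.962 = 6349
60–74: 2600 × 0.958 = 2491
75–89: 15600 × 0.919 = 14336
90+: 6500 × 0.954 + 3500 × 0.264 = 6201 + 924 = 7125
Net migration: 0–14 − 40 → 4384; 15–29 + 190 → 1451; 30–44 − 210 → 8141; 45–59 − 190 → 6159; 60–74 − 325 → 2166; 75–89 − 325 → 14011; 90+ + 160 → 7285
Giving 4384 / 1451 / 8141 / 6159 / 2166 / 14011 / 7285.
Total: 44900 → 43597; change = -1303; percentage change = -2.9%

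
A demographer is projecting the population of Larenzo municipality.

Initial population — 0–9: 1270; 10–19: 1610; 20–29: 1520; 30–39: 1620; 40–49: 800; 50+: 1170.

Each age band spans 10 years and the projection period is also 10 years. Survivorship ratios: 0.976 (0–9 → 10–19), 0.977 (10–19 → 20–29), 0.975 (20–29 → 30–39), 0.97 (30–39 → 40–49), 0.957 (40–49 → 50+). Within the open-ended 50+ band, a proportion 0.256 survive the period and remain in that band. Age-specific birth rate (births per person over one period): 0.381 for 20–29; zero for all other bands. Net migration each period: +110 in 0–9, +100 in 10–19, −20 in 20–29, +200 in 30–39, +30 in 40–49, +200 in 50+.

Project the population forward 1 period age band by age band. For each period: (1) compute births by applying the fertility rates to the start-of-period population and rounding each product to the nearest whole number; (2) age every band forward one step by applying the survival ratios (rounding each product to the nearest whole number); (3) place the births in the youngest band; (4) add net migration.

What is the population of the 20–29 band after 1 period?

(Bands numbered youngest = 1 to oldest = 6.)
— Period 1 —
Births: 1520 × 0.381 = 579
Band 2: 1270 × 0.976 = 1240
Band 3: 1610 × 0.977 = 1573
Band 4: 1520 × 0.975 = 1482
Band 5: 1620 × 0.97 = 1571
Band 6: 800 × 0.957 + 1170 × 0.256 = 766 + 300 = 1066
Net migration: Band 1 + 110 → 689; Band 2 + 100 → 1340; Band 3 − 20 → 1553; Band 4 + 200 → 1682; Band 5 + 30 → 1601; Band 6 + 200 → 1266
→ [689, 1340, 1553, 1682, 1601, 1266]

1553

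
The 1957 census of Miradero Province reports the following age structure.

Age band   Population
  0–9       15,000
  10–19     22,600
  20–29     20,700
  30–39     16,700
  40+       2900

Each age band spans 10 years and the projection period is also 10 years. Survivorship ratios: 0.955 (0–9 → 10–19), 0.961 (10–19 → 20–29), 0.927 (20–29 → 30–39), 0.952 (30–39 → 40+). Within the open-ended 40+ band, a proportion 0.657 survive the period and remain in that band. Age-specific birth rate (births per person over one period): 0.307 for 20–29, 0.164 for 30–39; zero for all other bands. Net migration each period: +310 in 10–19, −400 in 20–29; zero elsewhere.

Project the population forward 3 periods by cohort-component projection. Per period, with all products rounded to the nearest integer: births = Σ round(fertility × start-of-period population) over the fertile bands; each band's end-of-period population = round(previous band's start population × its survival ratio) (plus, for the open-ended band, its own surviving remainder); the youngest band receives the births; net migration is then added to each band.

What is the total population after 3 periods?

76414

[period 1]
Births: 20700 × 0.307 = 6355, 16700 × 0.164 = 2739 — total 9094
10–19: 15000 × 0.955 = 14325
20–29: 22600 × 0.961 = 21719
30–39: 20700 × 0.927 = 19189
40+: 16700 × 0.952 + 2900 × 0.657 = 15898 + 1905 = 17803
Net migration: 10–19 + 310 → 14635; 20–29 − 400 → 21319
→ [9094, 14635, 21319, 19189, 17803]
[period 2]
Births: 21319 × 0.307 = 6545, 19189 × 0.164 = 3147 — total 9692
10–19: 9094 × 0.955 = 8685
20–29: 14635 × 0.961 = 14064
30–39: 21319 × 0.927 = 19763
40+: 19189 × 0.952 + 17803 × 0.657 = 18268 + 11697 = 29965
Net migration: 10–19 + 310 → 8995; 20–29 − 400 → 13664
→ [9692, 8995, 13664, 19763, 29965]
[period 3]
Births: 13664 × 0.307 = 4195, 19763 × 0.164 = 3241 — total 7436
10–19: 9692 × 0.955 = 9256
20–29: 8995 × 0.961 = 8644
30–39: 13664 × 0.927 = 12667
40+: 19763 × 0.952 + 29965 × 0.657 = 18814 + 19687 = 38501
Net migration: 10–19 + 310 → 9566; 20–29 − 400 → 8244
→ [7436, 9566, 8244, 12667, 38501]
Total after period 3: 7436 + 9566 + 8244 + 12667 + 38501 = 76414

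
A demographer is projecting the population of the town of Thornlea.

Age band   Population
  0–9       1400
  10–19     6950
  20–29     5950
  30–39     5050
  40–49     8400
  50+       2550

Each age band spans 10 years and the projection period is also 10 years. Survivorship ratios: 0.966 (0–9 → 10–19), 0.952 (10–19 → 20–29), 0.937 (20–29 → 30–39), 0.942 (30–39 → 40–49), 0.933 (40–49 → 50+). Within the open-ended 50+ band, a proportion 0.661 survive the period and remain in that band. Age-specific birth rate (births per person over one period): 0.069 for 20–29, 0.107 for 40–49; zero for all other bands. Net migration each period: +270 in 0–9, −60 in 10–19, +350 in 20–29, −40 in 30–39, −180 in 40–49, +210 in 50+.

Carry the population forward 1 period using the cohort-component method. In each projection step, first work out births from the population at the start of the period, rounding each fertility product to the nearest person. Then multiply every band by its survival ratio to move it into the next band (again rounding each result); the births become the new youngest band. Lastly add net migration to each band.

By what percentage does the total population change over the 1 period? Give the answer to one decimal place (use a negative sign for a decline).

Period 1:
Births: 5950 × 0.069 = 411 ; 8400 × 0.107 = 899 → 1310
10–19: 1400 × 0.966 = 1352
20–29: 6950 × 0.952 = 6616
30–39: 5950 × 0.937 = 5575
40–49: 5050 × 0.942 = 4757
50+: 8400 × 0.933 + 2550 × 0.661 = 7837 + 1686 = 9523
Net migration: 0–9 + 270 → 1580; 10–19 − 60 → 1292; 20–29 + 350 → 6966; 30–39 − 40 → 5535; 40–49 − 180 → 4577; 50+ + 210 → 9733
End of period: [1580, 1292, 6966, 5535, 4577, 9733]
Total: 30300 → 29683; change = -617; percentage change = -2.0%

-2.0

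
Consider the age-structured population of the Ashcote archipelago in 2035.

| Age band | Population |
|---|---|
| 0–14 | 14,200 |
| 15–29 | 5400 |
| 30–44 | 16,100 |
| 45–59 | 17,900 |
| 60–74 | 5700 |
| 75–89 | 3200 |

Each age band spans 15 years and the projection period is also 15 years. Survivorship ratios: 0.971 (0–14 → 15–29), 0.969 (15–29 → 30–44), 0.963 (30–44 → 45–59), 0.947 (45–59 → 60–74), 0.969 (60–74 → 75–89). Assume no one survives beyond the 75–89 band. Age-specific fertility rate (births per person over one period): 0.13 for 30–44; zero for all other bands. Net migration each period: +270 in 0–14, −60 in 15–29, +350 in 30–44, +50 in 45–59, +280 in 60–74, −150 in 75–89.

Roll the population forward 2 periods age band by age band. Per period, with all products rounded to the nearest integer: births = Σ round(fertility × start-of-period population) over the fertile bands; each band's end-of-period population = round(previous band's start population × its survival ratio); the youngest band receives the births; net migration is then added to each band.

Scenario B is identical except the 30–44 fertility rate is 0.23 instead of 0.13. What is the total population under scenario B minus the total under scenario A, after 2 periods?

Period 1:
Births: 16100 × 0.13 = 2093
15–29: 14200 × 0.971 = 13788
30–44: 5400 × 0.969 = 5233
45–59: 16100 × 0.963 = 15504
60–74: 17900 × 0.947 = 16951
75–89: 5700 × 0.969 = 5523
Net migration: 0–14 + 270 → 2363; 15–29 − 60 → 13728; 30–44 + 350 → 5583; 45–59 + 50 → 15554; 60–74 + 280 → 17231; 75–89 − 150 → 5373
End of period: [2363, 13728, 5583, 15554, 17231, 5373]
Period 2:
Births: 5583 × 0.13 = 726
15–29: 2363 × 0.971 = 2294
30–44: 13728 × 0.969 = 13302
45–59: 5583 × 0.963 = 5376
60–74: 15554 × 0.947 = 14730
75–89: 17231 × 0.969 = 16697
Net migration: 0–14 + 270 → 996; 15–29 − 60 → 2234; 30–44 + 350 → 13652; 45–59 + 50 → 5426; 60–74 + 280 → 15010; 75–89 − 150 → 16547
End of period: [996, 2234, 13652, 5426, 15010, 16547]
Scenario A total after 2 periods: 53865
Scenario B projection —
Period 1:
Births: 16100 × 0.23 = 3703
15–29: 14200 × 0.971 = 13788
30–44: 5400 × 0.969 = 5233
45–59: 16100 × 0.963 = 15504
60–74: 17900 × 0.947 = 16951
75–89: 5700 × 0.969 = 5523
Net migration: 0–14 + 270 → 3973; 15–29 − 60 → 13728; 30–44 + 350 → 5583; 45–59 + 50 → 15554; 60–74 + 280 → 17231; 75–89 − 150 → 5373
End of period: [3973, 13728, 5583, 15554, 17231, 5373]
Period 2:
Births: 5583 × 0.23 = 1284
15–29: 3973 × 0.971 = 3858
30–44: 13728 × 0.969 = 13302
45–59: 5583 × 0.963 = 5376
60–74: 15554 × 0.947 = 14730
75–89: 17231 × 0.969 = 16697
Net migration: 0–14 + 270 → 1554; 15–29 − 60 → 3798; 30–44 + 350 → 13652; 45–59 + 50 → 5426; 60–74 + 280 → 15010; 75–89 − 150 → 16547
End of period: [1554, 3798, 13652, 5426, 15010, 16547]
Scenario B total after 2 periods: 55987
Difference B − A = 55987 − 53865 = 2122

2122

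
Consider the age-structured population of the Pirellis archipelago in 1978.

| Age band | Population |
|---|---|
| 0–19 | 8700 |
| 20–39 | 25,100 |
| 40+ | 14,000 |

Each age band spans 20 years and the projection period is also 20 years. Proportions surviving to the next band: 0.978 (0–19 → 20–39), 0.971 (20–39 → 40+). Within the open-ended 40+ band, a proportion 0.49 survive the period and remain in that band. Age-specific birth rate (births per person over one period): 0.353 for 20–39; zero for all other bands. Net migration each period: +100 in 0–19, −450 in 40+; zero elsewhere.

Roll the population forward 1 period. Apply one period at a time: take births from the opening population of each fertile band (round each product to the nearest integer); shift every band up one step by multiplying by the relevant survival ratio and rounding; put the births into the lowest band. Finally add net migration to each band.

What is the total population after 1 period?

Period 1.
Births: 25100 × 0.353 = 8860
20–39: 8700 × 0.978 = 8509
40+: 25100 × 0.971 + 14000 × 0.49 = 24372 + 6860 = 31232
Net migration: 0–19 + 100 → 8960; 40+ − 450 → 30782
Giving 8960 / 8509 / 30782.
Total after period 1: 8960 + 8509 + 30782 = 48251

48251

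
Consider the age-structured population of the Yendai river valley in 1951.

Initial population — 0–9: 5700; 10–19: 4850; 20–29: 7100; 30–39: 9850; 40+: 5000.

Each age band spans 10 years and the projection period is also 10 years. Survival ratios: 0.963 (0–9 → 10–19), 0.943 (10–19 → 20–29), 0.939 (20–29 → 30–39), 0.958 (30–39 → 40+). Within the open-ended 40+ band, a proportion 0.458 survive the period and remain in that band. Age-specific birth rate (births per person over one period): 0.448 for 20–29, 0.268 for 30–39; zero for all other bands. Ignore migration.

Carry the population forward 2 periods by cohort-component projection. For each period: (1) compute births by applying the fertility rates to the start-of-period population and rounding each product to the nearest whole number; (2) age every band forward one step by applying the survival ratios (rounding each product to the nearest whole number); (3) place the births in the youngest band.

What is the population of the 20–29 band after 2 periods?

5176

(Bands numbered youngest = 1 to oldest = 5.)
— Period 1 —
Births: 7100 × 0.448 = 3181, 9850 × 0.268 = 2640 → total 5821
Band 2: 5700 × 0.963 = 5489
Band 3: 4850 × 0.943 = 4574
Band 4: 7100 × 0.939 = 6667
Band 5: 9850 × 0.958 + 5000 × 0.458 = 9436 + 2290 = 11726
→ [5821, 5489, 4574, 6667, 11726]
— Period 2 —
Births: 4574 × 0.448 = 2049, 6667 × 0.268 = 1787 → total 3836
Band 2: 5821 × 0.963 = 5606
Band 3: 5489 × 0.943 = 5176
Band 4: 4574 × 0.939 = 4295
Band 5: 6667 × 0.958 + 11726 × 0.458 = 6387 + 5371 = 11758
→ [3836, 5606, 5176, 4295, 11758]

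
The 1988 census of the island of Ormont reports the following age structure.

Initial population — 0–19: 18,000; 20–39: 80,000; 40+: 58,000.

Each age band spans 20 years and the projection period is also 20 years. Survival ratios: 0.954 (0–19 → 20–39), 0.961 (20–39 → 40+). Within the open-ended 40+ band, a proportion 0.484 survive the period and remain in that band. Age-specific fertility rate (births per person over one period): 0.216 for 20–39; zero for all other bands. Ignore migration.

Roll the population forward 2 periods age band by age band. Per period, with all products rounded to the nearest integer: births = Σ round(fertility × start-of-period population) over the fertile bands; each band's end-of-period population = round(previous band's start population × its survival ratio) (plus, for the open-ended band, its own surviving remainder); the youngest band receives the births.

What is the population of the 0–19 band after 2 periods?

— Period 1 —
Births: 80000 * 0.216 = 17280
20–39: 18000 * 0.954 = 17172
40+: 80000 * 0.961 + 58000 * 0.484 = 76880 + 28072 = 104952
End of period: [17280, 17172, 104952]
— Period 2 —
Births: 17172 * 0.216 = 3709
20–39: 17280 * 0.954 = 16485
40+: 17172 * 0.961 + 104952 * 0.484 = 16502 + 50797 = 67299
End of period: [3709, 16485, 67299]

3709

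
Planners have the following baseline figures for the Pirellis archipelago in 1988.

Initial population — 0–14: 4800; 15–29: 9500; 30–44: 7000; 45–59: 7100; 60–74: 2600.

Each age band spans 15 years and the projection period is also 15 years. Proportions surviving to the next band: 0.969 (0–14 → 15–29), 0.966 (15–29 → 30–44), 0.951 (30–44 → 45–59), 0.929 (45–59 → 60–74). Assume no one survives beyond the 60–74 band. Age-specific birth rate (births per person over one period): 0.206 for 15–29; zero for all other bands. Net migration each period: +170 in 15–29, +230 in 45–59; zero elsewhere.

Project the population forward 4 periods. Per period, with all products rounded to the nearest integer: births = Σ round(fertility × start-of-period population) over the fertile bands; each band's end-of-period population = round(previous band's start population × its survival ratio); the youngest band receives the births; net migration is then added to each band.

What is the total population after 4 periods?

8366

Period 1.
Births: 9500 × 0.206 = 1957
15–29: 4800 × 0.969 = 4651
30–44: 9500 × 0.966 = 9177
45–59: 7000 × 0.951 = 6657
60–74: 7100 × 0.929 = 6596
Net migration: 15–29 + 170 → 4821; 45–59 + 230 → 6887
Giving 1957 / 4821 / 9177 / 6887 / 6596.
Period 2.
Births: 4821 × 0.206 = 993
15–29: 1957 × 0.969 = 1896
30–44: 4821 × 0.966 = 4657
45–59: 9177 × 0.951 = 8727
60–74: 6887 × 0.929 = 6398
Net migration: 15–29 + 170 → 2066; 45–59 + 230 → 8957
Giving 993 / 2066 / 4657 / 8957 / 6398.
Period 3.
Births: 2066 × 0.206 = 426
15–29: 993 × 0.969 = 962
30–44: 2066 × 0.966 = 1996
45–59: 4657 × 0.951 = 4429
60–74: 8957 × 0.929 = 8321
Net migration: 15–29 + 170 → 1132; 45–59 + 230 → 4659
Giving 426 / 1132 / 1996 / 4659 / 8321.
Period 4.
Births: 1132 × 0.206 = 233
15–29: 426 × 0.969 = 413
30–44: 1132 × 0.966 = 1094
45–59: 1996 × 0.951 = 1898
60–74: 4659 × 0.929 = 4328
Net migration: 15–29 + 170 → 583; 45–59 + 230 → 2128
Giving 233 / 583 / 1094 / 2128 / 4328.
Total after period 4: 233 + 583 + 1094 + 2128 + 4328 = 8366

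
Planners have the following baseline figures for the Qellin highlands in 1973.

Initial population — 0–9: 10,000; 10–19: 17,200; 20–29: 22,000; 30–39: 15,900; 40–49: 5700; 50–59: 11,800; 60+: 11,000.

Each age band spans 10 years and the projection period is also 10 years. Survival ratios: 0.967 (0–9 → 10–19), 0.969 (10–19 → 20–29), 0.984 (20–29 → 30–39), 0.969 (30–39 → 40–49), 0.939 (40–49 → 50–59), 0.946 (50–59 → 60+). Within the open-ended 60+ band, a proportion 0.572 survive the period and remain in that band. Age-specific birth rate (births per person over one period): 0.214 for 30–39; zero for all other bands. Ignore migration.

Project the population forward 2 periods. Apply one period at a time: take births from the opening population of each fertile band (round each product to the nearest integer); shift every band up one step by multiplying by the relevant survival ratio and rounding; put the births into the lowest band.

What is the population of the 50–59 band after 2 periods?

14467

Call the groups 1 to 7, youngest first.
After projecting period 1:
Births: 15900 × 0.214 = 3403
Group 2: 10000 × 0.967 = 9670
Group 3: 17200 × 0.969 = 16667
Group 4: 22000 × 0.984 = 21648
Group 5: 15900 × 0.969 = 15407
Group 6: 5700 × 0.939 = 5352
Group 7: 11800 × 0.946 + 11000 × 0.572 = 11163 + 6292 = 17455
End of period: [3403, 9670, 16667, 21648, 15407, 5352, 17455]
After projecting period 2:
Births: 21648 × 0.214 = 4633
Group 2: 3403 × 0.967 = 3291
Group 3: 9670 × 0.969 = 9370
Group 4: 16667 × 0.984 = 16400
Group 5: 21648 × 0.969 = 20977
Group 6: 15407 × 0.939 = 14467
Group 7: 5352 × 0.946 + 17455 × 0.572 = 5063 + 9984 = 15047
End of period: [4633, 3291, 9370, 16400, 20977, 14467, 15047]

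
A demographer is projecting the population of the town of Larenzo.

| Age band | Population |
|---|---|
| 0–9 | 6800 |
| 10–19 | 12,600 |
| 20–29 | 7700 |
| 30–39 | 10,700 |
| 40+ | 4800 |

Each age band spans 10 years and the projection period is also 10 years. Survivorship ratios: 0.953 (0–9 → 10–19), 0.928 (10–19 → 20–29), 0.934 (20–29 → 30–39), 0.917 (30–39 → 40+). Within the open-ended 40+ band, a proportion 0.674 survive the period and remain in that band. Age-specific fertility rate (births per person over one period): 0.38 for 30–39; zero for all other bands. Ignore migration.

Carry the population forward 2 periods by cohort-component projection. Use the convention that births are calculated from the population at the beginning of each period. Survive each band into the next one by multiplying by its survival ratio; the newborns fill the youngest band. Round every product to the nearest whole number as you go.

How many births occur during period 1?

4066

Period 1.
Births: 10700 × 0.38 = 4066
10–19: 6800 × 0.953 = 6480
20–29: 12600 × 0.928 = 11693
30–39: 7700 × 0.934 = 7192
40+: 10700 × 0.917 + 4800 × 0.674 = 9812 + 3235 = 13047
→ [4066, 6480, 11693, 7192, 13047]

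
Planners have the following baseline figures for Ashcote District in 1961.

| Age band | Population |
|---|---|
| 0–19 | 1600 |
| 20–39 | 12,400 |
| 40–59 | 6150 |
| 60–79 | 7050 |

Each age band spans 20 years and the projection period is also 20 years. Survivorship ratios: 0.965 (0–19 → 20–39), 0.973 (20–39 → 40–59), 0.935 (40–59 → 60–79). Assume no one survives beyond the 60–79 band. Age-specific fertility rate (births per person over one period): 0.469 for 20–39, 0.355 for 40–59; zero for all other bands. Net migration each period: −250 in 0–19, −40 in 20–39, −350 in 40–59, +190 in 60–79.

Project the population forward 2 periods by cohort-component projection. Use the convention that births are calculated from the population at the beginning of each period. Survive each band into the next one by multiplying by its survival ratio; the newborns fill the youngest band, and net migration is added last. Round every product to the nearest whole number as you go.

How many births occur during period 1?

[period 1]
Births: 12400 × 0.469 = 5816 ; 6150 × 0.355 = 2183 — total 7999
20–39: 1600 × 0.965 = 1544
40–59: 12400 × 0.973 = 12065
60–79: 6150 × 0.935 = 5750
Net migration: 0–19 − 250 → 7749; 20–39 − 40 → 1504; 40–59 − 350 → 11715; 60–79 + 190 → 5940
End of period: [7749, 1504, 11715, 5940]

7999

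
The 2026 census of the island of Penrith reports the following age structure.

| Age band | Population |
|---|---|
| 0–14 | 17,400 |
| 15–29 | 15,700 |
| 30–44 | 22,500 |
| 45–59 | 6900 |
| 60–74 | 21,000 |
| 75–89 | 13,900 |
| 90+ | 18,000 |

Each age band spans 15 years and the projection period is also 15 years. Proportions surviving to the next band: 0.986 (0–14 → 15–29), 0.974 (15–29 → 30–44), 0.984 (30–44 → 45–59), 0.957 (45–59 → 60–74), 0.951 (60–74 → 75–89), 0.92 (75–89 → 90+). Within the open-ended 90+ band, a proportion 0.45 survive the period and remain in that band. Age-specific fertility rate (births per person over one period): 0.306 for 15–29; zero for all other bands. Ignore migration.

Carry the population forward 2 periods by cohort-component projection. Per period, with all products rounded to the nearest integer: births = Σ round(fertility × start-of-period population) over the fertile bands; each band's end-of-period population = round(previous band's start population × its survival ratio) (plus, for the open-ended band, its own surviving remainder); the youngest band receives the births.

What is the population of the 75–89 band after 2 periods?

6279

Period 1:
Births: 15700 * 0.306 = 4804
15–29: 17400 * 0.986 = 17156
30–44: 15700 * 0.974 = 15292
45–59: 22500 * 0.984 = 22140
60–74: 6900 * 0.957 = 6603
75–89: 21000 * 0.951 = 19971
90+: 13900 * 0.92 + 18000 * 0.45 = 12788 + 8100 = 20888
End of period: [4804, 17156, 15292, 22140, 6603, 19971, 20888]
Period 2:
Births: 17156 * 0.306 = 5250
15–29: 4804 * 0.986 = 4737
30–44: 17156 * 0.974 = 16710
45–59: 15292 * 0.984 = 15047
60–74: 22140 * 0.957 = 21188
75–89: 6603 * 0.951 = 6279
90+: 19971 * 0.92 + 20888 * 0.45 = 18373 + 9400 = 27773
End of period: [5250, 4737, 16710, 15047, 21188, 6279, 27773]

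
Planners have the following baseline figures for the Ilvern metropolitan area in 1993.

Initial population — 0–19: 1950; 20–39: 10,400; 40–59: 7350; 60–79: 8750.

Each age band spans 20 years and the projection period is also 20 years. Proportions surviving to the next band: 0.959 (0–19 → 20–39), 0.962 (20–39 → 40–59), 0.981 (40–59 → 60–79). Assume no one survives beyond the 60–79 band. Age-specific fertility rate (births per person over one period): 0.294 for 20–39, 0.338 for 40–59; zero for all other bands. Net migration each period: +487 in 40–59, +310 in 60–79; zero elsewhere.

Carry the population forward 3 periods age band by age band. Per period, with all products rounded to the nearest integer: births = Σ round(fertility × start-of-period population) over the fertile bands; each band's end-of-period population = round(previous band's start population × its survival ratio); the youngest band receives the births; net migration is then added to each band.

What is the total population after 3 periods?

Period 1:
Births: 10400 * 0.294 = 3058  |  7350 * 0.338 = 2484 → total 5542
20–39: 1950 * 0.959 = 1870
40–59: 10400 * 0.962 = 10005
60–79: 7350 * 0.981 = 7210
Net migration: 40–59 + 487 → 10492; 60–79 + 310 → 7520
→ [5542, 1870, 10492, 7520]
Period 2:
Births: 1870 * 0.294 = 550  |  10492 * 0.338 = 3546 → total 4096
20–39: 5542 * 0.959 = 5315
40–59: 1870 * 0.962 = 1799
60–79: 10492 * 0.981 = 10293
Net migration: 40–59 + 487 → 2286; 60–79 + 310 → 10603
→ [4096, 5315, 2286, 10603]
Period 3:
Births: 5315 * 0.294 = 1563  |  2286 * 0.338 = 773 → total 2336
20–39: 4096 * 0.959 = 3928
40–59: 5315 * 0.962 = 5113
60–79: 2286 * 0.981 = 2243
Net migration: 40–59 + 487 → 5600; 60–79 + 310 → 2553
→ [2336, 3928, 5600, 2553]
Total after period 3: 2336 + 3928 + 5600 + 2553 = 14417

14417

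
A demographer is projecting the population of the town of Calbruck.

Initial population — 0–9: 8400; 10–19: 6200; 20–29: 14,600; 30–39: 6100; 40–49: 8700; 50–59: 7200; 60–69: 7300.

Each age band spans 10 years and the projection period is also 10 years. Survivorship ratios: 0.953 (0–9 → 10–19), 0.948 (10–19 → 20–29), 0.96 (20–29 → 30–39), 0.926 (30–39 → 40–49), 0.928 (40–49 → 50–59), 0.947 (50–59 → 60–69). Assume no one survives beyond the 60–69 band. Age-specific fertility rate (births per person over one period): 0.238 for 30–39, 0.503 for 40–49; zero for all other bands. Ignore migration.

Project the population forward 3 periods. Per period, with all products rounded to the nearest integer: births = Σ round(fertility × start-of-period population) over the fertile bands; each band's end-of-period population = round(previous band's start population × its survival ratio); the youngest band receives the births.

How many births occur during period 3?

Numbering the bands 1..7 from youngest to oldest:
Period 1:
Births: 6100 × 0.238 = 1452 ; 8700 × 0.503 = 4376 ⇒ total 5828
Band 2: 8400 × 0.953 = 8005
Band 3: 6200 × 0.948 = 5878
Band 4: 14600 × 0.96 = 14016
Band 5: 6100 × 0.926 = 5649
Band 6: 8700 × 0.928 = 8074
Band 7: 7200 × 0.947 = 6818
→ [5828, 8005, 5878, 14016, 5649, 8074, 6818]
Period 2:
Births: 14016 × 0.238 = 3336 ; 5649 × 0.503 = 2841 ⇒ total 6177
Band 2: 5828 × 0.953 = 5554
Band 3: 8005 × 0.948 = 7589
Band 4: 5878 × 0.96 = 5643
Band 5: 14016 × 0.926 = 12979
Band 6: 5649 × 0.928 = 5242
Band 7: 8074 × 0.947 = 7646
→ [6177, 5554, 7589, 5643, 12979, 5242, 7646]
Period 3:
Births: 5643 × 0.238 = 1343 ; 12979 × 0.503 = 6528 ⇒ total 7871
Band 2: 6177 × 0.953 = 5887
Band 3: 5554 × 0.948 = 5265
Band 4: 7589 × 0.96 = 7285
Band 5: 5643 × 0.926 = 5225
Band 6: 12979 × 0.928 = 12045
Band 7: 5242 × 0.947 = 4964
→ [7871, 5887, 5265, 7285, 5225, 12045, 4964]

7871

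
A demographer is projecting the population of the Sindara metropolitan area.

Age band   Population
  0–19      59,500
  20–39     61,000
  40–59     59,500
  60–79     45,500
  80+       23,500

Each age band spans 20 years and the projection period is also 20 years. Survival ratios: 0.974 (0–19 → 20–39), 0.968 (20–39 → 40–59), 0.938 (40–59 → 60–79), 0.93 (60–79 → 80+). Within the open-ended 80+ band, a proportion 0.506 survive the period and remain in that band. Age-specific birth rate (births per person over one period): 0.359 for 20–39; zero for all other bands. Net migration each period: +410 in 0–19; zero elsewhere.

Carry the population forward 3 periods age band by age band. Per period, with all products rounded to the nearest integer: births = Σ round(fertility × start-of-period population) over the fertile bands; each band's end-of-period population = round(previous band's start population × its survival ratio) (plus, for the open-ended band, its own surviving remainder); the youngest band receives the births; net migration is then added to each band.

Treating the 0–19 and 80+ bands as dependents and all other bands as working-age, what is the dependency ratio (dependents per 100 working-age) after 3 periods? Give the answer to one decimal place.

105.9

After projecting period 1:
Births: 61000 × 0.359 = 21899
20–39: 59500 × 0.974 = 57953
40–59: 61000 × 0.968 = 59048
60–79: 59500 × 0.938 = 55811
80+: 45500 × 0.93 + 23500 × 0.506 = 42315 + 11891 = 54206
Net migration: 0–19 + 410 → 22309
Giving 22309 / 57953 / 59048 / 55811 / 54206.
After projecting period 2:
Births: 57953 × 0.359 = 20805
20–39: 22309 × 0.974 = 21729
40–59: 57953 × 0.968 = 56099
60–79: 59048 × 0.938 = 55387
80+: 55811 × 0.93 + 54206 × 0.506 = 51904 + 27428 = 79332
Net migration: 0–19 + 410 → 21215
Giving 21215 / 21729 / 56099 / 55387 / 79332.
After projecting period 3:
Births: 21729 × 0.359 = 7801
20–39: 21215 × 0.974 = 20663
40–59: 21729 × 0.968 = 21034
60–79: 56099 × 0.938 = 52621
80+: 55387 × 0.93 + 79332 × 0.506 = 51510 + 40142 = 91652
Net migration: 0–19 + 410 → 8211
Giving 8211 / 20663 / 21034 / 52621 / 91652.
Dependents (band 0–19 + band 80+) = 8211 + 91652 = 99863; working-age = 94318; ratio = 99863/94318 × 100 = 105.9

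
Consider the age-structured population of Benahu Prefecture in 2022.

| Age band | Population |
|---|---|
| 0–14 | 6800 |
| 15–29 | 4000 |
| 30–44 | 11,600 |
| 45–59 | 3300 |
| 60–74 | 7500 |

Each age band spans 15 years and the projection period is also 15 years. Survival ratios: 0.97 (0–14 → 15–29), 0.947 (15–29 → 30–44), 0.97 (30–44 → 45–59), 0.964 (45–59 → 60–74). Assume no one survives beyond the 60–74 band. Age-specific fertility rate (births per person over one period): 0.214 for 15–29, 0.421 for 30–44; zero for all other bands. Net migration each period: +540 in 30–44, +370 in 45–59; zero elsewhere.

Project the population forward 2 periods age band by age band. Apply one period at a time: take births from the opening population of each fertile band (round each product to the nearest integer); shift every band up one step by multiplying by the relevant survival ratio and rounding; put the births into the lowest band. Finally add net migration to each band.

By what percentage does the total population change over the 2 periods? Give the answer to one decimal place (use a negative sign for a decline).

-5.5

Call the groups 1 to 5, youngest first.
After projecting period 1:
Births: 4000 * 0.214 = 856 ; 11600 * 0.421 = 4884 → 5740
Group 2: 6800 * 0.97 = 6596
Group 3: 4000 * 0.947 = 3788
Group 4: 11600 * 0.97 = 11252
Group 5: 3300 * 0.964 = 3181
Net migration: Group 3 + 540 → 4328; Group 4 + 370 → 11622
End of period: [5740, 6596, 4328, 11622, 3181]
After projecting period 2:
Births: 6596 * 0.214 = 1412 ; 4328 * 0.421 = 1822 → 3234
Group 2: 5740 * 0.97 = 5568
Group 3: 6596 * 0.947 = 6246
Group 4: 4328 * 0.97 = 4198
Group 5: 11622 * 0.964 = 11204
Net migration: Group 3 + 540 → 6786; Group 4 + 370 → 4568
End of period: [3234, 5568, 6786, 4568, 11204]
Total: 33200 → 31360; change = -1840; percentage change = -5.5%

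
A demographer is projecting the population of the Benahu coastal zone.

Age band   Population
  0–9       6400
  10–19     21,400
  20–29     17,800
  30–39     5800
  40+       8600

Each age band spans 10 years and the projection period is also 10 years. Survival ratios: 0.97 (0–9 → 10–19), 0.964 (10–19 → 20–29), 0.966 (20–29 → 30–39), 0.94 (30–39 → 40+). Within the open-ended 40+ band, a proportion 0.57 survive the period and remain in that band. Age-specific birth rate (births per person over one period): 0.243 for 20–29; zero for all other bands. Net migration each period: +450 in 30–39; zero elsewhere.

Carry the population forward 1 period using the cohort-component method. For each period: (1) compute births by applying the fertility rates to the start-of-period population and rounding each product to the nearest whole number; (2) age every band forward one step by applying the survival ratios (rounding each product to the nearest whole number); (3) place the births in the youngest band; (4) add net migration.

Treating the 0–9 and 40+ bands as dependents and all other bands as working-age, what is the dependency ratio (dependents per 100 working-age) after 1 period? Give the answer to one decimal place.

33.0

— Period 1 —
Births: 17800 * 0.243 = 4325
10–19: 6400 * 0.97 = 6208
20–29: 21400 * 0.964 = 20630
30–39: 17800 * 0.966 = 17195
40+: 5800 * 0.94 + 8600 * 0.57 = 5452 + 4902 = 10354
Net migration: 30–39 + 450 → 17645
→ [4325, 6208, 20630, 17645, 10354]
Dependents (band 0–9 + band 40+) = 4325 + 10354 = 14679; working-age = 44483; ratio = 14679/44483 × 100 = 33.0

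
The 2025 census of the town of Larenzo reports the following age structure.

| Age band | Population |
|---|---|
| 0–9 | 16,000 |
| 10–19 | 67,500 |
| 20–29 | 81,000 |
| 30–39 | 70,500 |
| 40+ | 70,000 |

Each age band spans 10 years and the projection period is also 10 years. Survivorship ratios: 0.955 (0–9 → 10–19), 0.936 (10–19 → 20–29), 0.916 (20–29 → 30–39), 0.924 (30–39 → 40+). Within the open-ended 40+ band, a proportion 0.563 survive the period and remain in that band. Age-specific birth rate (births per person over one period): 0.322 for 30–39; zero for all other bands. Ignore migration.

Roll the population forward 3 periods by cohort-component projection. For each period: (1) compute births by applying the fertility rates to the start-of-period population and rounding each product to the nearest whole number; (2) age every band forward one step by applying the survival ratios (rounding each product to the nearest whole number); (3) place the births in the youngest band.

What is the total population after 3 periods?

[period 1]
Births: 70500 × 0.322 = 22701
10–19: 16000 × 0.955 = 15280
20–29: 67500 × 0.936 = 63180
30–39: 81000 × 0.916 = 74196
40+: 70500 × 0.924 + 70000 × 0.563 = 65142 + 39410 = 104552
Giving 22701 / 15280 / 63180 / 74196 / 104552.
[period 2]
Births: 74196 × 0.322 = 23891
10–19: 22701 × 0.955 = 21679
20–29: 15280 × 0.936 = 14302
30–39: 63180 × 0.916 = 57873
40+: 74196 × 0.924 + 104552 × 0.563 = 68557 + 58863 = 127420
Giving 23891 / 21679 / 14302 / 57873 / 127420.
[period 3]
Births: 57873 × 0.322 = 18635
10–19: 23891 × 0.955 = 22816
20–29: 21679 × 0.936 = 20292
30–39: 14302 × 0.916 = 13101
40+: 57873 × 0.924 + 127420 × 0.563 = 53475 + 71737 = 125212
Giving 18635 / 22816 / 20292 / 13101 / 125212.
Total after period 3: 18635 + 22816 + 20292 + 13101 + 125212 = 200056

200056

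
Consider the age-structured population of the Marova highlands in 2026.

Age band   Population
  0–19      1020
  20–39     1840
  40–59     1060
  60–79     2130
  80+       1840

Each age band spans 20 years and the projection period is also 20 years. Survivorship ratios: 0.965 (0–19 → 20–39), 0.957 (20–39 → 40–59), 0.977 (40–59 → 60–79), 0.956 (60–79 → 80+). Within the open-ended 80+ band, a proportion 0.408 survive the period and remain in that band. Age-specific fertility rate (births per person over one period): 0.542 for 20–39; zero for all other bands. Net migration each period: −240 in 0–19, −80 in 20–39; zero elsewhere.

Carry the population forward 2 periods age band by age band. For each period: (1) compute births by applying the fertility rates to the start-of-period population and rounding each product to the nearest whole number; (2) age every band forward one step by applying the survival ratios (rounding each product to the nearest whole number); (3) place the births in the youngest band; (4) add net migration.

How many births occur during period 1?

997

Period 1:
Births: 1840 × 0.542 = 997
20–39: 1020 × 0.965 = 984
40–59: 1840 × 0.957 = 1761
60–79: 1060 × 0.977 = 1036
80+: 2130 × 0.956 + 1840 × 0.408 = 2036 + 751 = 2787
Net migration: 0–19 − 240 → 757; 20–39 − 80 → 904
Giving 757 / 904 / 1761 / 1036 / 2787.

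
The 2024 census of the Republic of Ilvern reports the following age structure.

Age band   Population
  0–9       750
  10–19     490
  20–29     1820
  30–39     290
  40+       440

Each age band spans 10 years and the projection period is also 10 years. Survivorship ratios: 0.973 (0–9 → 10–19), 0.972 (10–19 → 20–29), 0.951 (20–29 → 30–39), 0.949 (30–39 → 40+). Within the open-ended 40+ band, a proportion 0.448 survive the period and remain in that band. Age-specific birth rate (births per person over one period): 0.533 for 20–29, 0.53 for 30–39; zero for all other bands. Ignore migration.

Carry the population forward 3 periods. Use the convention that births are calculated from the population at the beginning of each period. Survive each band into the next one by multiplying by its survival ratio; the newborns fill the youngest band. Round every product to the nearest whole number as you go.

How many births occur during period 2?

1171

Let group 1 be 0–9 through group 5 = 40+.
Period 1:
Births: 1820 * 0.533 = 970, 290 * 0.53 = 154 → 1124
Group 2: 750 * 0.973 = 730
Group 3: 490 * 0.972 = 476
Group 4: 1820 * 0.951 = 1731
Group 5: 290 * 0.949 + 440 * 0.448 = 275 + 197 = 472
Population now: 0–9=1124, 10–19=730, 20–29=476, 30–39=1731, 40+=472
Period 2:
Births: 476 * 0.533 = 254, 1731 * 0.53 = 917 → 1171
Group 2: 1124 * 0.973 = 1094
Group 3: 730 * 0.972 = 710
Group 4: 476 * 0.951 = 453
Group 5: 1731 * 0.949 + 472 * 0.448 = 1643 + 211 = 1854
Population now: 0–9=1171, 10–19=1094, 20–29=710, 30–39=453, 40+=1854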